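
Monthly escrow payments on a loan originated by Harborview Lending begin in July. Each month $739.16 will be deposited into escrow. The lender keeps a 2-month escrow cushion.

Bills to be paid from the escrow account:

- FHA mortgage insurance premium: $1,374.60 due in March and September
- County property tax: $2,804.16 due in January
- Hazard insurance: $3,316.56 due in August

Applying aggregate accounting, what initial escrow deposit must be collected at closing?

Cushion = 2 × $739.16 = $1,478.32
Trial balance (start $0, +$739.16 each month, − disbursements):
  Jul: +$739.16 → $739.16
  Aug: +$739.16 − $3,316.56 → -$1,838.24
  Sep: +$739.16 − $1,374.60 → -$2,473.68
  Oct: +$739.16 → -$1,734.52
  Nov: +$739.16 → -$995.36
  Dec: +$739.16 → -$256.20
  Jan: +$739.16 − $2,804.16 → -$2,321.20
  Feb: +$739.16 → -$1,582.04
  Mar: +$739.16 − $1,374.60 → -$2,217.48
  Apr: +$739.16 → -$1,478.32
  May: +$739.16 → -$739.16
  Jun: +$739.16 → $0.00
Lowest trial balance = -$2,473.68 (Sep)
Initial deposit = cushion − low point = $1,478.32 − (-$2,473.68) = $3,952.00

$3,952.00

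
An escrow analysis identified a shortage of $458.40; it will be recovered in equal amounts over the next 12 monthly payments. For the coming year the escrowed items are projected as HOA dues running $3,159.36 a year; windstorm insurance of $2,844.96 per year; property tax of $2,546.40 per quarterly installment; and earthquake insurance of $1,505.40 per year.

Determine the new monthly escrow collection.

HOA dues — $3,159.36 per year
Windstorm insurance — $2,844.96 per year
Property tax — $2,546.40 × 4 = $10,185.60 per year
Earthquake insurance — $1,505.40 per year
Total per year = $3,159.36 + $2,844.96 + $10,185.60 + $1,505.40 = $17,695.32
Monthly escrow = $17,695.32 ÷ 12 = $1,474.61
Shortage per month = $458.40 / 12 = $38.20
Adjusted monthly = $1,474.61 + $38.20 = $1,512.81

$1,512.81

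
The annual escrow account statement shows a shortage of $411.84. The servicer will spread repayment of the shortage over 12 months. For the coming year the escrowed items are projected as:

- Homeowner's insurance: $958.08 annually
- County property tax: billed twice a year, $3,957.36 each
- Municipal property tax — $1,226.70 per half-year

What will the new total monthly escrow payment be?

$978.17

Homeowner's insurance = $958.08 annually
County property tax = $3,957.36 × 2 = $7,914.72 annually
Municipal property tax = $1,226.70 × 2 = $2,453.40 annually
Annual escrow total = $958.08 + $7,914.72 + $2,453.40 = $11,326.20
Monthly escrow = $11,326.20 ÷ 12 = $943.85
Monthly shortage recovery: $411.84 / 12 = $34.32
Adjusted monthly = $943.85 + $34.32 = $978.17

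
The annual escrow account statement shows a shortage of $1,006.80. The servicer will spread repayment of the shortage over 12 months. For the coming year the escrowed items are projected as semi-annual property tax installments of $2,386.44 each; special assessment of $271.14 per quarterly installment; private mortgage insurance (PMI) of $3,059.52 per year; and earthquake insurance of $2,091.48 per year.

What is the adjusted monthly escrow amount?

Property tax — $2,386.44 × 2 = $4,772.88
Special assessment — $271.14 × 4 = $1,084.56
Private mortgage insurance (PMI) — $3,059.52
Earthquake insurance — $2,091.48
Total annual escrow = $4,772.88 + $1,084.56 + $3,059.52 + $2,091.48 = $11,008.44
Per month = $11,008.44 ÷ 12 = $917.37
Shortage spread = $1,006.80 / 12 = $83.90/mo
Adjusted monthly = $917.37 + $83.90 = $1,001.27

$1,001.27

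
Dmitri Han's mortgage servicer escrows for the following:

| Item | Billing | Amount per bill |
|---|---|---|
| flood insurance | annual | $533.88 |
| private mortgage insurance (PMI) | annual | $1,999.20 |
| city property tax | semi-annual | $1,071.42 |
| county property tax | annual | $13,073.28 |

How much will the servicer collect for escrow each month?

Flood insurance = $533.88
Private mortgage insurance (PMI) = $1,999.20
City property tax = $1,071.42 × 2 = $2,142.84
County property tax = $13,073.28
Yearly total = $533.88 + $1,999.20 + $2,142.84 + $13,073.28 = $17,749.20
Base monthly escrow = $17,749.20 ÷ 12 = $1,479.10

$1,479.10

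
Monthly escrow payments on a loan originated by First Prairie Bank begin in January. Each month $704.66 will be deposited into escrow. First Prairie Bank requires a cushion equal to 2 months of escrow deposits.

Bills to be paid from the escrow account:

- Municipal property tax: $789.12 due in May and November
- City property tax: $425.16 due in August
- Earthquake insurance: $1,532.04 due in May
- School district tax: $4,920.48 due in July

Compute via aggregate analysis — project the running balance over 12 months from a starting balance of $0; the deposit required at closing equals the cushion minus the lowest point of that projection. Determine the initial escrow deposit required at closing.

Cushion = 2 × $704.66 = $1,409.32
Trial balance (start $0, +$704.66 each month, − disbursements):
  Jan: +$704.66 → $704.66
  Feb: +$704.66 → $1,409.32
  Mar: +$704.66 → $2,113.98
  Apr: +$704.66 → $2,818.64
  May: +$704.66 − $2,321.16 → $1,202.14
  Jun: +$704.66 → $1,906.80
  Jul: +$704.66 − $4,920.48 → -$2,309.02
  Aug: +$704.66 − $425.16 → -$2,029.52
  Sep: +$704.66 → -$1,324.86
  Oct: +$704.66 → -$620.20
  Nov: +$704.66 − $789.12 → -$704.66
  Dec: +$704.66 → $0.00
Lowest trial balance = -$2,309.02 (Jul)
Initial deposit = cushion − low point = $1,409.32 − (-$2,309.02) = $3,718.34

$3,718.34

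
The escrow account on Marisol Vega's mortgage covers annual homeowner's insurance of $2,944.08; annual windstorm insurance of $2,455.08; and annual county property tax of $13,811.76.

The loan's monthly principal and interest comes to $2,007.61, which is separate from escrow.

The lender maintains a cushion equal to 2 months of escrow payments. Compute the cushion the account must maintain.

$3,201.82

Homeowner's insurance: $2,944.08/yr
Windstorm insurance: $2,455.08/yr
County property tax: $13,811.76/yr
Total per year = $2,944.08 + $2,455.08 + $13,811.76 = $19,210.92
Base monthly escrow = $19,210.92 / 12 = $1,600.91
Required cushion = 2 × $1,600.91 = $3,201.82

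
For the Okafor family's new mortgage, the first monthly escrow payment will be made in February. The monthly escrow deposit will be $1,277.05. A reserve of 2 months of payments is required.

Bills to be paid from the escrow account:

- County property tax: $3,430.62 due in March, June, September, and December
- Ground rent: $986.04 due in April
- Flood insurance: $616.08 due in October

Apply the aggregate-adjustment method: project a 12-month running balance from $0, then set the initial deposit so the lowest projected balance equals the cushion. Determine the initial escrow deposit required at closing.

Cushion = 2 × $1,277.05 = $2,554.10
Trial balance (start $0, +$1,277.05 each month, − disbursements):
  Feb: +$1,277.05 → $1,277.05
  Mar: +$1,277.05 − $3,430.62 → -$876.52
  Apr: +$1,277.05 − $986.04 → -$585.51
  May: +$1,277.05 → $691.54
  Jun: +$1,277.05 − $3,430.62 → -$1,462.03
  Jul: +$1,277.05 → -$184.98
  Aug: +$1,277.05 → $1,092.07
  Sep: +$1,277.05 − $3,430.62 → -$1,061.50
  Oct: +$1,277.05 − $616.08 → -$400.53
  Nov: +$1,277.05 → $876.52
  Dec: +$1,277.05 − $3,430.62 → -$1,277.05
  Jan: +$1,277.05 → $0.00
Lowest trial balance = -$1,462.03 (Jun)
Initial deposit = cushion − low point = $2,554.10 − (-$1,462.03) = $4,016.13

$4,016.13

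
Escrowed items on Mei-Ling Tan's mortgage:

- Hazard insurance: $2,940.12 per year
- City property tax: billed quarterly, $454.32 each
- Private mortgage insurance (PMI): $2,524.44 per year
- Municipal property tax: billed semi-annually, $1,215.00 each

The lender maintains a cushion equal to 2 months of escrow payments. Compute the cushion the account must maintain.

Hazard insurance = $2,940.12
City property tax = $454.32 × 4 = $1,817.28
Private mortgage insurance (PMI) = $2,524.44
Municipal property tax = $1,215.00 × 2 = $2,430.00
Annual escrow total = $9,711.84
Monthly escrow = $9,711.84 / 12 = $809.32
Reserve = 2 × $809.32 = $1,618.64

$1,618.64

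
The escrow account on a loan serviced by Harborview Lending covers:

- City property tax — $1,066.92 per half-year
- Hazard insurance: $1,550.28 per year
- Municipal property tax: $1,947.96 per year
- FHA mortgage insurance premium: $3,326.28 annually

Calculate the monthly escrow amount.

$746.53

City property tax: $1,066.92 × 2 = $2,133.84 annually
Hazard insurance: $1,550.28 annually
Municipal property tax: $1,947.96 annually
FHA mortgage insurance premium: $3,326.28 annually
Combined annual = $8,958.36
Monthly escrow = $8,958.36 ÷ 12 = $746.53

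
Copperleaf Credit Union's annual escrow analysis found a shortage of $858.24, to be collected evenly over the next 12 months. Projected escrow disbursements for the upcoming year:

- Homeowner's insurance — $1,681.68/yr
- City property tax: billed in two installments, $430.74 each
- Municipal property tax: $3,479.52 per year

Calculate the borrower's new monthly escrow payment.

$573.41

Homeowner's insurance — $1,681.68 annually
City property tax — $430.74 × 2 = $861.48 annually
Municipal property tax — $3,479.52 annually
Total per year = $1,681.68 + $861.48 + $3,479.52 = $6,022.68
Monthly = $6,022.68 / 12 = $501.89
Shortage per month = $858.24 ÷ 12 = $71.52
New monthly escrow = $501.89 + $71.52 = $573.41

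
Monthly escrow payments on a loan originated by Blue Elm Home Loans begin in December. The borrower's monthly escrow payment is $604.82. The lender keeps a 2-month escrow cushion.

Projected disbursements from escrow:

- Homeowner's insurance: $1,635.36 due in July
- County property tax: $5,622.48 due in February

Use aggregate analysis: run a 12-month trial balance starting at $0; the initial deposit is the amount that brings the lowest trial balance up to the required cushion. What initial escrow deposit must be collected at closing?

$5,017.66

Cushion = 2 × $604.82 = $1,209.64
Trial balance (start $0, +$604.82 each month, − disbursements):
  Dec: +$604.82 → $604.82
  Jan: +$604.82 → $1,209.64
  Feb: +$604.82 − $5,622.48 → -$3,808.02
  Mar: +$604.82 → -$3,203.20
  Apr: +$604.82 → -$2,598.38
  May: +$604.82 → -$1,993.56
  Jun: +$604.82 → -$1,388.74
  Jul: +$604.82 − $1,635.36 → -$2,419.28
  Aug: +$604.82 → -$1,814.46
  Sep: +$604.82 → -$1,209.64
  Oct: +$604.82 → -$604.82
  Nov: +$604.82 → $0.00
Lowest trial balance = -$3,808.02 (Feb)
Initial deposit = cushion − low point = $1,209.64 − (-$3,808.02) = $5,017.66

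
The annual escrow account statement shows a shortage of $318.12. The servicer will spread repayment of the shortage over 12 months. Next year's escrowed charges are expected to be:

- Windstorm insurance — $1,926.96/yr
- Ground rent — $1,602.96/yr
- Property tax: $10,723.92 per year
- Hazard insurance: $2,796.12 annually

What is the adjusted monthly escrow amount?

$1,447.34

Windstorm insurance = $1,926.96 annually
Ground rent = $1,602.96 annually
Property tax = $10,723.92 annually
Hazard insurance = $2,796.12 annually
Combined annual = $1,926.96 + $1,602.96 + $10,723.92 + $2,796.12 = $17,049.96
Monthly escrow = $17,049.96 / 12 = $1,420.83
Monthly shortage recovery: $318.12 ÷ 12 = $26.51
New monthly escrow = $1,420.83 + $26.51 = $1,447.34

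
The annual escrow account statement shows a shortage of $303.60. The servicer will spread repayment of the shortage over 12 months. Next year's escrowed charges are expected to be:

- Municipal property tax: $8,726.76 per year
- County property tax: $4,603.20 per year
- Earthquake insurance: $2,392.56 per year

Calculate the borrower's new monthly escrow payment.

Municipal property tax: $8,726.76 per year
County property tax: $4,603.20 per year
Earthquake insurance: $2,392.56 per year
Yearly total = $15,722.52
Per month = $15,722.52 / 12 = $1,310.21
Shortage spread = $303.60 / 12 = $25.30/mo
New monthly escrow = $1,310.21 + $25.30 = $1,335.51

$1,335.51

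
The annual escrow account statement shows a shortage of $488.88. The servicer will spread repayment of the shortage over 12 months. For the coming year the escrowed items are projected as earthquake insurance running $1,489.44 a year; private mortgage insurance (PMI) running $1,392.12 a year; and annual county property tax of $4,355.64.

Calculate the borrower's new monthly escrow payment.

Earthquake insurance: $1,489.44/yr
Private mortgage insurance (PMI): $1,392.12/yr
County property tax: $4,355.64/yr
Combined annual = $1,489.44 + $1,392.12 + $4,355.64 = $7,237.20
Per month = $7,237.20 / 12 = $603.10
Shortage per month = $488.88 / 12 = $40.74
New monthly escrow = $603.10 + $40.74 = $643.84

$643.84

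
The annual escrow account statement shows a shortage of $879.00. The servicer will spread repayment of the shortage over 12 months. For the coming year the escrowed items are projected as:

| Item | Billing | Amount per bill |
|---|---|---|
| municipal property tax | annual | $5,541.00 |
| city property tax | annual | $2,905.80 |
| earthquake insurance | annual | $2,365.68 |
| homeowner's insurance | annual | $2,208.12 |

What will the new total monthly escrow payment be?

$1,158.30

Municipal property tax: $5,541.00/yr
City property tax: $2,905.80/yr
Earthquake insurance: $2,365.68/yr
Homeowner's insurance: $2,208.12/yr
Yearly total = $13,020.60
Per month = $13,020.60 ÷ 12 = $1,085.05
Monthly shortage recovery: $879.00 ÷ 12 = $73.25
Adjusted monthly = $1,085.05 + $73.25 = $1,158.30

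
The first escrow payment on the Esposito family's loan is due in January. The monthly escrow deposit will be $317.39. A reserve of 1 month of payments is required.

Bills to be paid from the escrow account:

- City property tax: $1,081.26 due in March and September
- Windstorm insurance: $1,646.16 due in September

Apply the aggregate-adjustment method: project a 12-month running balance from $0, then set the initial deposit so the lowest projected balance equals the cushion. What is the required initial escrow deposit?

$1,269.56

Cushion = 1 × $317.39 = $317.39
Trial balance (start $0, +$317.39 each month, − disbursements):
  Jan: +$317.39 → $317.39
  Feb: +$317.39 → $634.78
  Mar: +$317.39 − $1,081.26 → -$129.09
  Apr: +$317.39 → $188.30
  May: +$317.39 → $505.69
  Jun: +$317.39 → $823.08
  Jul: +$317.39 → $1,140.47
  Aug: +$317.39 → $1,457.86
  Sep: +$317.39 − $2,727.42 → -$952.17
  Oct: +$317.39 → -$634.78
  Nov: +$317.39 → -$317.39
  Dec: +$317.39 → $0.00
Lowest trial balance = -$952.17 (Sep)
Initial deposit = cushion − low point = $317.39 − (-$952.17) = $1,269.56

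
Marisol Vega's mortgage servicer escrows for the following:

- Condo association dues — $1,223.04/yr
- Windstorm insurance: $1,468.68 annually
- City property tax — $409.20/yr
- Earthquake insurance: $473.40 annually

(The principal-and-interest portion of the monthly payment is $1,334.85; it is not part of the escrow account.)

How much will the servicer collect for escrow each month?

Condo association dues: $1,223.04
Windstorm insurance: $1,468.68
City property tax: $409.20
Earthquake insurance: $473.40
Combined annual = $3,574.32
Monthly escrow = $3,574.32 ÷ 12 = $297.86

$297.86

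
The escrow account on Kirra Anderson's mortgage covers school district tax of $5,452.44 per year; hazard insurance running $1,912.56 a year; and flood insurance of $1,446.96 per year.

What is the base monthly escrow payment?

$734.33

School district tax: $5,452.44 annually
Hazard insurance: $1,912.56 annually
Flood insurance: $1,446.96 annually
Total per year = $5,452.44 + $1,912.56 + $1,446.96 = $8,811.96
Base monthly escrow = $8,811.96 / 12 = $734.33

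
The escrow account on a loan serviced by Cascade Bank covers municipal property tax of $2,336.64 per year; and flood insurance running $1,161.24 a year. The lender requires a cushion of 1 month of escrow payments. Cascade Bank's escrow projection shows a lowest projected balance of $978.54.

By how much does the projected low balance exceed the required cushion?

Municipal property tax: $2,336.64/yr
Flood insurance: $1,161.24/yr
Combined annual = $2,336.64 + $1,161.24 = $3,497.88
Base monthly escrow = $3,497.88 ÷ 12 = $291.49
Required cushion = 1 × $291.49 = $291.49
Surplus = $978.54 − $291.49 = $687.05

$687.05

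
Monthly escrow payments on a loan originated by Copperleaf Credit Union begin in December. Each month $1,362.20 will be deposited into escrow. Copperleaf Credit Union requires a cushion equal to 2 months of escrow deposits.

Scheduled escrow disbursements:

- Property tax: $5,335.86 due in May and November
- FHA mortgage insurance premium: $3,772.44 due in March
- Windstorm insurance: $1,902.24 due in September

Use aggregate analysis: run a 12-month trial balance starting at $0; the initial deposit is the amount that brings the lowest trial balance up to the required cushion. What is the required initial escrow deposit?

Cushion = 2 × $1,362.20 = $2,724.40
Trial balance (start $0, +$1,362.20 each month, − disbursements):
  Dec: +$1,362.20 → $1,362.20
  Jan: +$1,362.20 → $2,724.40
  Feb: +$1,362.20 → $4,086.60
  Mar: +$1,362.20 − $3,772.44 → $1,676.36
  Apr: +$1,362.20 → $3,038.56
  May: +$1,362.20 − $5,335.86 → -$935.10
  Jun: +$1,362.20 → $427.10
  Jul: +$1,362.20 → $1,789.30
  Aug: +$1,362.20 → $3,151.50
  Sep: +$1,362.20 − $1,902.24 → $2,611.46
  Oct: +$1,362.20 → $3,973.66
  Nov: +$1,362.20 − $5,335.86 → $0.00
Lowest trial balance = -$935.10 (May)
Initial deposit = cushion − low point = $2,724.40 − (-$935.10) = $3,659.50

$3,659.50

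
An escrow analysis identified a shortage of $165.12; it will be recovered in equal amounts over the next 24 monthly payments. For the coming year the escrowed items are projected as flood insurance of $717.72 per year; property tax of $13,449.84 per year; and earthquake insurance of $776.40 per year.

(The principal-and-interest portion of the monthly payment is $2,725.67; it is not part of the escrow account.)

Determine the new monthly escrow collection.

Flood insurance: $717.72 per year
Property tax: $13,449.84 per year
Earthquake insurance: $776.40 per year
Total annual escrow = $717.72 + $13,449.84 + $776.40 = $14,943.96
Monthly escrow = $14,943.96 / 12 = $1,245.33
Shortage spread = $165.12 ÷ 24 = $6.88/mo
Adjusted monthly = $1,245.33 + $6.88 = $1,252.21

$1,252.21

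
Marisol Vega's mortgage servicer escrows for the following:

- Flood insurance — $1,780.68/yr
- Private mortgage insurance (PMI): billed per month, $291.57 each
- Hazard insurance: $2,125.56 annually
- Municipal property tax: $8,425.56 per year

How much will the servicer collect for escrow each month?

Flood insurance — $1,780.68
Private mortgage insurance (PMI) — $291.57 × 12 = $3,498.84
Hazard insurance — $2,125.56
Municipal property tax — $8,425.56
Annual escrow total = $1,780.68 + $3,498.84 + $2,125.56 + $8,425.56 = $15,830.64
Monthly escrow = $15,830.64 ÷ 12 = $1,319.22

$1,319.22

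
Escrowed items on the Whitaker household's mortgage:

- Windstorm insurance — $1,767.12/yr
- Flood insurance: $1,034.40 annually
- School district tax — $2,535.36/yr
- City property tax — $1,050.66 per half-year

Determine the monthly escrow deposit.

Windstorm insurance: $1,767.12 per year
Flood insurance: $1,034.40 per year
School district tax: $2,535.36 per year
City property tax: $1,050.66 × 2 = $2,101.32 per year
Yearly total = $1,767.12 + $1,034.40 + $2,535.36 + $2,101.32 = $7,438.20
Monthly escrow = $7,438.20 ÷ 12 = $619.85

$619.85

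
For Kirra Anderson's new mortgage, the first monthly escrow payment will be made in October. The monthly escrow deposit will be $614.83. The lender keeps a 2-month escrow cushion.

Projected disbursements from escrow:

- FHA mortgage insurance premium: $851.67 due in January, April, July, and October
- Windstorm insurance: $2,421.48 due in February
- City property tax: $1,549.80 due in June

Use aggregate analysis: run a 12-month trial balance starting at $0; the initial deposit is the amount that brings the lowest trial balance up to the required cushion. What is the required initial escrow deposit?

Cushion = 2 × $614.83 = $1,229.66
Trial balance (start $0, +$614.83 each month, − disbursements):
  Oct: +$614.83 − $851.67 → -$236.84
  Nov: +$614.83 → $377.99
  Dec: +$614.83 → $992.82
  Jan: +$614.83 − $851.67 → $755.98
  Feb: +$614.83 − $2,421.48 → -$1,050.67
  Mar: +$614.83 → -$435.84
  Apr: +$614.83 − $851.67 → -$672.68
  May: +$614.83 → -$57.85
  Jun: +$614.83 − $1,549.80 → -$992.82
  Jul: +$614.83 − $851.67 → -$1,229.66
  Aug: +$614.83 → -$614.83
  Sep: +$614.83 → $0.00
Lowest trial balance = -$1,229.66 (Jul)
Initial deposit = cushion − low point = $1,229.66 − (-$1,229.66) = $2,459.32

$2,459.32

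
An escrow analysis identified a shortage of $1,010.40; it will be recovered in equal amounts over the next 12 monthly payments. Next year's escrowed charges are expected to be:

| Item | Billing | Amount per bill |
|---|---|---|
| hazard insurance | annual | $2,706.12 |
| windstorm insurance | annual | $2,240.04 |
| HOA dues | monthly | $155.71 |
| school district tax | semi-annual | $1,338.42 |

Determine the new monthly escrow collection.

Hazard insurance = $2,706.12 per year
Windstorm insurance = $2,240.04 per year
HOA dues = $155.71 × 12 = $1,868.52 per year
School district tax = $1,338.42 × 2 = $2,676.84 per year
Combined annual = $9,491.52
Per month = $9,491.52 ÷ 12 = $790.96
Shortage per month = $1,010.40 / 12 = $84.20
New monthly escrow = $790.96 + $84.20 = $875.16

$875.16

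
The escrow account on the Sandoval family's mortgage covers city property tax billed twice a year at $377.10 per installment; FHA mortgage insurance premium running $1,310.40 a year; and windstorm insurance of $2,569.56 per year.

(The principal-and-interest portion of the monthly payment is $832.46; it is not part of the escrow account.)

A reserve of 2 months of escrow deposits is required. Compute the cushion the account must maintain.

City property tax: $377.10 × 2 = $754.20/yr
FHA mortgage insurance premium: $1,310.40/yr
Windstorm insurance: $2,569.56/yr
Combined annual = $754.20 + $1,310.40 + $2,569.56 = $4,634.16
Monthly = $4,634.16 / 12 = $386.18
Reserve = 2 × $386.18 = $772.36

$772.36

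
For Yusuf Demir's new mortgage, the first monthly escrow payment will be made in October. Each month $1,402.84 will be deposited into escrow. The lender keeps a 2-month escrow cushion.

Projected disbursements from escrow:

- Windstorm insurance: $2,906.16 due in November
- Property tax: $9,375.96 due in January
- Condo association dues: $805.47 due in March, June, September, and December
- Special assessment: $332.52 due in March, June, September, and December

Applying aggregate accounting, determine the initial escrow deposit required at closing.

$10,614.43

Cushion = 2 × $1,402.84 = $2,805.68
Trial balance (start $0, +$1,402.84 each month, − disbursements):
  Oct: +$1,402.84 → $1,402.84
  Nov: +$1,402.84 − $2,906.16 → -$100.48
  Dec: +$1,402.84 − $1,137.99 → $164.37
  Jan: +$1,402.84 − $9,375.96 → -$7,808.75
  Feb: +$1,402.84 → -$6,405.91
  Mar: +$1,402.84 − $1,137.99 → -$6,141.06
  Apr: +$1,402.84 → -$4,738.22
  May: +$1,402.84 → -$3,335.38
  Jun: +$1,402.84 − $1,137.99 → -$3,070.53
  Jul: +$1,402.84 → -$1,667.69
  Aug: +$1,402.84 → -$264.85
  Sep: +$1,402.84 − $1,137.99 → $0.00
Lowest trial balance = -$7,808.75 (Jan)
Initial deposit = cushion − low point = $2,805.68 − (-$7,808.75) = $10,614.43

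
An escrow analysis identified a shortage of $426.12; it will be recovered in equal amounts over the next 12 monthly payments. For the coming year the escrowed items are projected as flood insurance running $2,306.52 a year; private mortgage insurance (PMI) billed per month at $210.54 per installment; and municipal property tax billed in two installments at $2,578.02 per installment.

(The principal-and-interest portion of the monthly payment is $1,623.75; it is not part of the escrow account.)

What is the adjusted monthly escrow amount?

Flood insurance: $2,306.52/yr
Private mortgage insurance (PMI): $210.54 × 12 = $2,526.48/yr
Municipal property tax: $2,578.02 × 2 = $5,156.04/yr
Annual escrow total = $9,989.04
Monthly = $9,989.04 ÷ 12 = $832.42
Shortage per month = $426.12 / 12 = $35.51
New monthly escrow = $832.42 + $35.51 = $867.93

$867.93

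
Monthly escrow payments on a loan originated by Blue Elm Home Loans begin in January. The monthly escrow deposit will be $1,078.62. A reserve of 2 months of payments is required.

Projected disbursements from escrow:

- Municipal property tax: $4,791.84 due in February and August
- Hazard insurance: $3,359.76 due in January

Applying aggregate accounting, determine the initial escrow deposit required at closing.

$8,151.60

Cushion = 2 × $1,078.62 = $2,157.24
Trial balance (start $0, +$1,078.62 each month, − disbursements):
  Jan: +$1,078.62 − $3,359.76 → -$2,281.14
  Feb: +$1,078.62 − $4,791.84 → -$5,994.36
  Mar: +$1,078.62 → -$4,915.74
  Apr: +$1,078.62 → -$3,837.12
  May: +$1,078.62 → -$2,758.50
  Jun: +$1,078.62 → -$1,679.88
  Jul: +$1,078.62 → -$601.26
  Aug: +$1,078.62 − $4,791.84 → -$4,314.48
  Sep: +$1,078.62 → -$3,235.86
  Oct: +$1,078.62 → -$2,157.24
  Nov: +$1,078.62 → -$1,078.62
  Dec: +$1,078.62 → $0.00
Lowest trial balance = -$5,994.36 (Feb)
Initial deposit = cushion − low point = $2,157.24 − (-$5,994.36) = $8,151.60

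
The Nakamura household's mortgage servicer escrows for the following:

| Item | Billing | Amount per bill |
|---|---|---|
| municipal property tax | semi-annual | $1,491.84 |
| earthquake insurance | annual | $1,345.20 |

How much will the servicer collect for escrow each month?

Municipal property tax = $1,491.84 × 2 = $2,983.68 per year
Earthquake insurance = $1,345.20 per year
Annual escrow total = $2,983.68 + $1,345.20 = $4,328.88
Base monthly escrow = $4,328.88 / 12 = $360.74

$360.74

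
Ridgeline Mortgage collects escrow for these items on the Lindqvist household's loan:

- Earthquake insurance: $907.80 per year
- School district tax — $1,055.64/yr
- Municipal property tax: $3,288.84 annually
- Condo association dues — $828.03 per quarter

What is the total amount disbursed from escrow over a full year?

$8,564.40

Earthquake insurance — $907.80 per year
School district tax — $1,055.64 per year
Municipal property tax — $3,288.84 per year
Condo association dues — $828.03 × 4 = $3,312.12 per year
Total annual escrow = $907.80 + $1,055.64 + $3,288.84 + $3,312.12 = $8,564.40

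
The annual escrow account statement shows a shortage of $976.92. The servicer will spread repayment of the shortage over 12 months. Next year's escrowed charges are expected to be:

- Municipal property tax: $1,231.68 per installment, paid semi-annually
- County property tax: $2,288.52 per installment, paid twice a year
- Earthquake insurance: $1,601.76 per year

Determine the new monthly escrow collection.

$801.59

Municipal property tax: $1,231.68 × 2 = $2,463.36 annually
County property tax: $2,288.52 × 2 = $4,577.04 annually
Earthquake insurance: $1,601.76 annually
Combined annual = $2,463.36 + $4,577.04 + $1,601.76 = $8,642.16
Base monthly escrow = $8,642.16 ÷ 12 = $720.18
Shortage spread = $976.92 / 12 = $81.41/mo
New monthly escrow = $720.18 + $81.41 = $801.59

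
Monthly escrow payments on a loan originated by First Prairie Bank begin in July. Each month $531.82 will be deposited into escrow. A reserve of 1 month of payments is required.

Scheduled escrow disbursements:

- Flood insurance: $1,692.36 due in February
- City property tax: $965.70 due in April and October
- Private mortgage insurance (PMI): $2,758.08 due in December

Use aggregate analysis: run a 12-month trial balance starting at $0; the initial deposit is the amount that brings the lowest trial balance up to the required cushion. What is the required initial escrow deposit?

$1,693.40

Cushion = 1 × $531.82 = $531.82
Trial balance (start $0, +$531.82 each month, − disbursements):
  Jul: +$531.82 → $531.82
  Aug: +$531.82 → $1,063.64
  Sep: +$531.82 → $1,595.46
  Oct: +$531.82 − $965.70 → $1,161.58
  Nov: +$531.82 → $1,693.40
  Dec: +$531.82 − $2,758.08 → -$532.86
  Jan: +$531.82 → -$1.04
  Feb: +$531.82 − $1,692.36 → -$1,161.58
  Mar: +$531.82 → -$629.76
  Apr: +$531.82 − $965.70 → -$1,063.64
  May: +$531.82 → -$531.82
  Jun: +$531.82 → $0.00
Lowest trial balance = -$1,161.58 (Feb)
Initial deposit = cushion − low point = $531.82 − (-$1,161.58) = $1,693.40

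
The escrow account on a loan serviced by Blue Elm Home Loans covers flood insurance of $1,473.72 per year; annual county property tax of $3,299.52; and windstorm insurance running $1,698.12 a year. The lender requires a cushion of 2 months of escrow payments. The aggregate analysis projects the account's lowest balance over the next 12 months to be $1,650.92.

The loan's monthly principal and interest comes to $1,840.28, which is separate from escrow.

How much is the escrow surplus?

Flood insurance: $1,473.72 annually
County property tax: $3,299.52 annually
Windstorm insurance: $1,698.12 annually
Total per year = $6,471.36
Base monthly escrow = $6,471.36 / 12 = $539.28
Required reserve = 2 × $539.28 = $1,078.56
Surplus = $1,650.92 − $1,078.56 = $572.36

$572.36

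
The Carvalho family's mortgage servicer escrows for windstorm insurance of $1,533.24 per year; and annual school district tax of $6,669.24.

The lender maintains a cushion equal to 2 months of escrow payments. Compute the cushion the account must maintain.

Windstorm insurance — $1,533.24 annually
School district tax — $6,669.24 annually
Total per year = $1,533.24 + $6,669.24 = $8,202.48
Monthly escrow = $8,202.48 ÷ 12 = $683.54
Required cushion = 2 × $683.54 = $1,367.08

$1,367.08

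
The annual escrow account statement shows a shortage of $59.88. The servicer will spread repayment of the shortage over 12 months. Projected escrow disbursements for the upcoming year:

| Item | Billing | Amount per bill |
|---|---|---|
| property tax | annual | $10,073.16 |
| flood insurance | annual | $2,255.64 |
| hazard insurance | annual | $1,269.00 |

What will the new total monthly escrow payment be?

Property tax = $10,073.16
Flood insurance = $2,255.64
Hazard insurance = $1,269.00
Annual escrow total = $13,597.80
Monthly escrow = $13,597.80 ÷ 12 = $1,133.15
Monthly shortage recovery: $59.88 ÷ 12 = $4.99
Adjusted monthly = $1,133.15 + $4.99 = $1,138.14

$1,138.14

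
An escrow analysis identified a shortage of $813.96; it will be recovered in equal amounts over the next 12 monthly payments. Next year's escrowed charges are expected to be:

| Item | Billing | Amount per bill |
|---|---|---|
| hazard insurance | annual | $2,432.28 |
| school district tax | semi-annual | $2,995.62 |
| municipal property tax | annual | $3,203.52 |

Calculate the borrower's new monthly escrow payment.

Hazard insurance = $2,432.28/yr
School district tax = $2,995.62 × 2 = $5,991.24/yr
Municipal property tax = $3,203.52/yr
Total annual escrow = $11,627.04
Monthly = $11,627.04 ÷ 12 = $968.92
Shortage spread = $813.96 / 12 = $67.83/mo
New monthly escrow = $968.92 + $67.83 = $1,036.75

$1,036.75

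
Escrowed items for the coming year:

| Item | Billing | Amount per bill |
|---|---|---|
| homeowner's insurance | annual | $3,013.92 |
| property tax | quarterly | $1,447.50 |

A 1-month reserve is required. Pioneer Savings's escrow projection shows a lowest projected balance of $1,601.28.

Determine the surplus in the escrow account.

$867.62

Homeowner's insurance: $3,013.92/yr
Property tax: $1,447.50 × 4 = $5,790.00/yr
Yearly total = $3,013.92 + $5,790.00 = $8,803.92
Monthly escrow = $8,803.92 / 12 = $733.66
Required cushion = 1 × $733.66 = $733.66
Surplus = $1,601.28 − $733.66 = $867.62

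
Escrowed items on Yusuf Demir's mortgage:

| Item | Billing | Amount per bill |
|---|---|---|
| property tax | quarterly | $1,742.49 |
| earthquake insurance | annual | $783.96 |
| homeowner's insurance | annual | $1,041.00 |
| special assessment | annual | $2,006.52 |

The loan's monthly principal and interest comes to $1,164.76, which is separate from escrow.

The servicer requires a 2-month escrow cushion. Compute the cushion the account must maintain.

$1,800.24

Property tax: $1,742.49 × 4 = $6,969.96 per year
Earthquake insurance: $783.96 per year
Homeowner's insurance: $1,041.00 per year
Special assessment: $2,006.52 per year
Total per year = $10,801.44
Monthly = $10,801.44 ÷ 12 = $900.12
Required cushion = 2 × $900.12 = $1,800.24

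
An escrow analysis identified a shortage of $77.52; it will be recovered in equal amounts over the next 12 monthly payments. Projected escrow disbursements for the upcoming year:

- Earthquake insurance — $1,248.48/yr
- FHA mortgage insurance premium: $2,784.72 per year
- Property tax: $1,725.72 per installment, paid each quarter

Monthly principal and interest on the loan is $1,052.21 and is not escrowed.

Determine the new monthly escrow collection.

Earthquake insurance = $1,248.48 per year
FHA mortgage insurance premium = $2,784.72 per year
Property tax = $1,725.72 × 4 = $6,902.88 per year
Total annual escrow = $1,248.48 + $2,784.72 + $6,902.88 = $10,936.08
Per month = $10,936.08 / 12 = $911.34
Monthly shortage recovery: $77.52 / 12 = $6.46
New monthly escrow = $911.34 + $6.46 = $917.80

$917.80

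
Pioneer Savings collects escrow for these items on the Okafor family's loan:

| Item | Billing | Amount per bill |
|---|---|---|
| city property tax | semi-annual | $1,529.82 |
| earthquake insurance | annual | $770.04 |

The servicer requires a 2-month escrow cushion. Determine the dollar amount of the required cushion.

$638.28

City property tax = $1,529.82 × 2 = $3,059.64 annually
Earthquake insurance = $770.04 annually
Yearly total = $3,829.68
Monthly = $3,829.68 / 12 = $319.14
Required cushion = 2 × $319.14 = $638.28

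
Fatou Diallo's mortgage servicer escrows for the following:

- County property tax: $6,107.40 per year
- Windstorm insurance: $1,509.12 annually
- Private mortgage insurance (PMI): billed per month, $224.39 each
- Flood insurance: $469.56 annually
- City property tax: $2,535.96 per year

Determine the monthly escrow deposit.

$1,109.56

County property tax: $6,107.40 annually
Windstorm insurance: $1,509.12 annually
Private mortgage insurance (PMI): $224.39 × 12 = $2,692.68 annually
Flood insurance: $469.56 annually
City property tax: $2,535.96 annually
Yearly total = $6,107.40 + $1,509.12 + $2,692.68 + $469.56 + $2,535.96 = $13,314.72
Per month = $13,314.72 / 12 = $1,109.56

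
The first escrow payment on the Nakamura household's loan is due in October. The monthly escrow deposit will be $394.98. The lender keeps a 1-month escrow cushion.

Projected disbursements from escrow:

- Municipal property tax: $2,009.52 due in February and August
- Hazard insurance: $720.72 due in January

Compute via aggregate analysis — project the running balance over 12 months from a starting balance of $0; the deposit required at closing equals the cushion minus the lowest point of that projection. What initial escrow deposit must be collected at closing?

Cushion = 1 × $394.98 = $394.98
Trial balance (start $0, +$394.98 each month, − disbursements):
  Oct: +$394.98 → $394.98
  Nov: +$394.98 → $789.96
  Dec: +$394.98 → $1,184.94
  Jan: +$394.98 − $720.72 → $859.20
  Feb: +$394.98 − $2,009.52 → -$755.34
  Mar: +$394.98 → -$360.36
  Apr: +$394.98 → $34.62
  May: +$394.98 → $429.60
  Jun: +$394.98 → $824.58
  Jul: +$394.98 → $1,219.56
  Aug: +$394.98 − $2,009.52 → -$394.98
  Sep: +$394.98 → $0.00
Lowest trial balance = -$755.34 (Feb)
Initial deposit = cushion − low point = $394.98 − (-$755.34) = $1,150.32

$1,150.32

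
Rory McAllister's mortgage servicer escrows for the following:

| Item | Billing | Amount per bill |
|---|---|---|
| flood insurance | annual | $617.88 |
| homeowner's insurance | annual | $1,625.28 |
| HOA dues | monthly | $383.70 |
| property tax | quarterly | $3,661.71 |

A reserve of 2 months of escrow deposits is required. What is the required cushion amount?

$3,582.40

Flood insurance = $617.88 annually
Homeowner's insurance = $1,625.28 annually
HOA dues = $383.70 × 12 = $4,604.40 annually
Property tax = $3,661.71 × 4 = $14,646.84 annually
Yearly total = $21,494.40
Base monthly escrow = $21,494.40 ÷ 12 = $1,791.20
Required cushion = 2 × $1,791.20 = $3,582.40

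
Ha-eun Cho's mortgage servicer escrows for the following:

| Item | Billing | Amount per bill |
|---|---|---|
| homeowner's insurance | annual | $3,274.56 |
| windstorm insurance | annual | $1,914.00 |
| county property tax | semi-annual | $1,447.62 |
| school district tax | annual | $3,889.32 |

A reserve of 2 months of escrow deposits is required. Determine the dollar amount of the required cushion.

Homeowner's insurance = $3,274.56 per year
Windstorm insurance = $1,914.00 per year
County property tax = $1,447.62 × 2 = $2,895.24 per year
School district tax = $3,889.32 per year
Annual escrow total = $11,973.12
Monthly = $11,973.12 / 12 = $997.76
Cushion = 2 × $997.76 = $1,995.52

$1,995.52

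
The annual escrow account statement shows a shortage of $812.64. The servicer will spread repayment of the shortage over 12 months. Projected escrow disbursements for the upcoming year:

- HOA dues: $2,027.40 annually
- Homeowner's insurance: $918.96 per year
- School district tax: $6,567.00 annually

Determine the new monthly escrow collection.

$860.50

HOA dues: $2,027.40 annually
Homeowner's insurance: $918.96 annually
School district tax: $6,567.00 annually
Total annual escrow = $9,513.36
Per month = $9,513.36 / 12 = $792.78
Shortage per month = $812.64 / 12 = $67.72
Adjusted monthly = $792.78 + $67.72 = $860.50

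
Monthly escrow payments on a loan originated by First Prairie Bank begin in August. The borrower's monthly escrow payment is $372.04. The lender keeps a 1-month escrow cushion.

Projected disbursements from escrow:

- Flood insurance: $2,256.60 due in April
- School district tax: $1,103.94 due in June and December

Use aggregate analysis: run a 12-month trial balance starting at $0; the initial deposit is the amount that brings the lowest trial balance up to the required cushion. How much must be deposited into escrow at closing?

Cushion = 1 × $372.04 = $372.04
Trial balance (start $0, +$372.04 each month, − disbursements):
  Aug: +$372.04 → $372.04
  Sep: +$372.04 → $744.08
  Oct: +$372.04 → $1,116.12
  Nov: +$372.04 → $1,488.16
  Dec: +$372.04 − $1,103.94 → $756.26
  Jan: +$372.04 → $1,128.30
  Feb: +$372.04 → $1,500.34
  Mar: +$372.04 → $1,872.38
  Apr: +$372.04 − $2,256.60 → -$12.18
  May: +$372.04 → $359.86
  Jun: +$372.04 − $1,103.94 → -$372.04
  Jul: +$372.04 → $0.00
Lowest trial balance = -$372.04 (Jun)
Initial deposit = cushion − low point = $372.04 − (-$372.04) = $744.08

$744.08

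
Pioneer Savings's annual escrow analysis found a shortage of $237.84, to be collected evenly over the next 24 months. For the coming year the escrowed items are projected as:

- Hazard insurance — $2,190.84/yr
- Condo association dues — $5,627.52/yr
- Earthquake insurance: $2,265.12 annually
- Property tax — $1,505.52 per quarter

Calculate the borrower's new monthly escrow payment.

$1,352.04

Hazard insurance = $2,190.84 per year
Condo association dues = $5,627.52 per year
Earthquake insurance = $2,265.12 per year
Property tax = $1,505.52 × 4 = $6,022.08 per year
Combined annual = $2,190.84 + $5,627.52 + $2,265.12 + $6,022.08 = $16,105.56
Per month = $16,105.56 / 12 = $1,342.13
Monthly shortage recovery: $237.84 ÷ 24 = $9.91
Adjusted monthly = $1,342.13 + $9.91 = $1,352.04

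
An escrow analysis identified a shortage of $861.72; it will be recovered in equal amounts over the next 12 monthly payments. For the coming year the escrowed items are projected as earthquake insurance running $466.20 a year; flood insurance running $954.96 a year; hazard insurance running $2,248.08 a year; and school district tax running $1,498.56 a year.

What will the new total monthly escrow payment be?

$502.46

Earthquake insurance = $466.20 annually
Flood insurance = $954.96 annually
Hazard insurance = $2,248.08 annually
School district tax = $1,498.56 annually
Combined annual = $466.20 + $954.96 + $2,248.08 + $1,498.56 = $5,167.80
Monthly escrow = $5,167.80 ÷ 12 = $430.65
Shortage spread = $861.72 ÷ 12 = $71.81/mo
New monthly escrow = $430.65 + $71.81 = $502.46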